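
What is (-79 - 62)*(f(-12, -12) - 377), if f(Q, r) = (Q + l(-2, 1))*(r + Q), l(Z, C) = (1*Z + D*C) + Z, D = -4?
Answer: -14523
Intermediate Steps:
l(Z, C) = -4*C + 2*Z (l(Z, C) = (1*Z - 4*C) + Z = (Z - 4*C) + Z = -4*C + 2*Z)
f(Q, r) = (-8 + Q)*(Q + r) (f(Q, r) = (Q + (-4*1 + 2*(-2)))*(r + Q) = (Q + (-4 - 4))*(Q + r) = (Q - 8)*(Q + r) = (-8 + Q)*(Q + r))
(-79 - 62)*(f(-12, -12) - 377) = (-79 - 62)*(((-12)² - 8*(-12) - 8*(-12) - 12*(-12)) - 377) = -141*((144 + 96 + 96 + 144) - 377) = -141*(480 - 377) = -141*103 = -14523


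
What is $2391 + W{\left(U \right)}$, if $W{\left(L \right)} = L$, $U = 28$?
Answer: $2419$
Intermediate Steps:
$2391 + W{\left(U \right)} = 2391 + 28 = 2419$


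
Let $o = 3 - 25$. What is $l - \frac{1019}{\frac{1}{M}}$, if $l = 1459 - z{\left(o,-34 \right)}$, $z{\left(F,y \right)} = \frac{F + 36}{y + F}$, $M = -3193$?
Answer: $\frac{13020505}{4} \approx 3.2551 \cdot 10^{6}$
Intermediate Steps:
$o = -22$ ($o = 3 - 25 = -22$)
$z{\left(F,y \right)} = \frac{36 + F}{F + y}$
$l = \frac{5837}{4}$ ($l = 1459 - \frac{36 - 22}{-22 - 34} = 1459 - \frac{1}{-56} \cdot 14 = 1459 - \left(- \frac{1}{56}\right) 14 = 1459 - - \frac{1}{4} = 1459 + \frac{1}{4} = \frac{5837}{4} \approx 1459.3$)
$l - \frac{1019}{\frac{1}{M}} = \frac{5837}{4} - \frac{1019}{\frac{1}{-3193}} = \frac{5837}{4} - \frac{1019}{- \frac{1}{3193}} = \frac{5837}{4} - -3253667 = \frac{5837}{4} + 3253667 = \frac{13020505}{4}$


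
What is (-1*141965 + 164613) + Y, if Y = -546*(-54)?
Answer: 52132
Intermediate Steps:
Y = 29484
(-1*141965 + 164613) + Y = (-1*141965 + 164613) + 29484 = (-141965 + 164613) + 29484 = 22648 + 29484 = 52132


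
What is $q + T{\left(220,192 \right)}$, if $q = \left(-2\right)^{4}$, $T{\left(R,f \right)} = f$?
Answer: $208$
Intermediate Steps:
$q = 16$
$q + T{\left(220,192 \right)} = 16 + 192 = 208$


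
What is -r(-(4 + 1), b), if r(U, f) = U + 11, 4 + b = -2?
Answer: -6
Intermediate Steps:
b = -6 (b = -4 - 2 = -6)
r(U, f) = 11 + U
-r(-(4 + 1), b) = -(11 - (4 + 1)) = -(11 - 1*5) = -(11 - 5) = -1*6 = -6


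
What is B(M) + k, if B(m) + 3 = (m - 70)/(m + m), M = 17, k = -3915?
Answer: -133265/34 ≈ -3919.6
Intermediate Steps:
B(m) = -3 + (-70 + m)/(2*m) (B(m) = -3 + (m - 70)/(m + m) = -3 + (-70 + m)/((2*m)) = -3 + (-70 + m)*(1/(2*m)) = -3 + (-70 + m)/(2*m))
B(M) + k = (-5/2 - 35/17) - 3915 = -155/34 - 3915 = -133265/34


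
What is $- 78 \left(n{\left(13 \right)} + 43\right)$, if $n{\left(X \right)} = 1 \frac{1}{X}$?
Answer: $-3360$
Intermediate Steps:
$n{\left(X \right)} = \frac{1}{X}$
$- 78 \left(n{\left(13 \right)} + 43\right) = - 78 \left(\frac{1}{13} + 43\right) = \left(-78\right) \frac{560}{13} = -3360$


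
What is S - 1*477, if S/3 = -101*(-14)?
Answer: 3765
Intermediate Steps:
S = 4242 (S = 3*(-101*(-14)) = 3*1414 = 4242)
S - 1*477 = 4242 - 1*477 = 4242 - 477 = 3765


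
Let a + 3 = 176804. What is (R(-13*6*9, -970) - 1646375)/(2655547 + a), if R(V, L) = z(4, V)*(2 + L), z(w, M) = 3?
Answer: -1649279/2832348 ≈ -0.58230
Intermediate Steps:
R(V, L) = 6 + 3*L (R(V, L) = 3*(2 + L) = 6 + 3*L)
a = 176801 (a = -3 + 176804 = 176801)
(R(-13*6*9, -970) - 1646375)/(2655547 + a) = ((6 + 3*(-970)) - 1646375)/(2655547 + 176801) = ((6 - 2910) - 1646375)/2832348 = (-2904 - 1646375)*(1/2832348) = -1649279*1/2832348 = -1649279/2832348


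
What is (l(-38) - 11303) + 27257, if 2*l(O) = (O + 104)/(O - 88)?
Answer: 670057/42 ≈ 15954.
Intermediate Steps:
l(O) = (104 + O)/(2*(-88 + O)) (l(O) = ((O + 104)/(O - 88))/2 = ((104 + O)/(-88 + O))/2 = (104 + O)/(2*(-88 + O)))
(l(-38) - 11303) + 27257 = ((104 - 38)/(2*(-88 - 38)) - 11303) + 27257 = ((1/2)*66/(-126) - 11303) + 27257 = ((1/2)*(-1/126)*66 - 11303) + 27257 = (-11/42 - 11303) + 27257 = -474737/42 + 27257 = 670057/42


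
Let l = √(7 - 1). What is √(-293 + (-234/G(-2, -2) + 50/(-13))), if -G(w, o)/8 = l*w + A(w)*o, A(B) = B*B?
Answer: √(-3250234 - 802672*√6)/(52*√(4 + √6)) ≈ 17.295*I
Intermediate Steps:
A(B) = B²
l = √6 ≈ 2.4495
G(w, o) = -8*o*w² - 8*w*√6 (G(w, o) = -8*(√6*w + w²*o) = -8*(w*√6 + o*w²) = -8*(o*w² + w*√6) = -8*o*w² - 8*w*√6)
√(-293 + (-234/G(-2, -2) + 50/(-13))) = √(-293 + (-234*(-1/(16*(-√6 - 1*(-2)*(-2)))) + 50/(-13))) = √(-293 + (-234*(-1/(16*(-√6 - 4))) + 50*(-1/13))) = √(-293 + (-234*(-1/(16*(-4 - √6))) - 50/13)) = √(-293 + (-234/(64 + 16*√6) - 50/13)) = √(-293 + (-50/13 - 234/(64 + 16*√6))) = √(-3859/13 - 234/(64 + 16*√6))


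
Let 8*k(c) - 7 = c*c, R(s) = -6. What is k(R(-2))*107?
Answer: 4601/8 ≈ 575.13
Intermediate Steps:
k(c) = 7/8 + c**2/8 (k(c) = 7/8 + (c*c)/8 = 7/8 + c**2/8)
k(R(-2))*107 = (7/8 + (1/8)*(-6)**2)*107 = (7/8 + (1/8)*36)*107 = (7/8 + 9/2)*107 = (43/8)*107 = 4601/8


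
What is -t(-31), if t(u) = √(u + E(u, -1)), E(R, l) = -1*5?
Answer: -6*I ≈ -6.0*I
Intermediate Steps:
E(R, l) = -5
t(u) = √(-5 + u) (t(u) = √(u - 5) = √(-5 + u))
-t(-31) = -√(-5 - 31) = -√(-36) = -6*I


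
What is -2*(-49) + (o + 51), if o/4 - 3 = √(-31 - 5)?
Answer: 161 + 24*I ≈ 161.0 + 24.0*I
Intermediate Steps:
o = 12 + 24*I (o = 12 + 4*√(-31 - 5) = 12 + 4*√(-36) = 12 + 4*(6*I) = 12 + 24*I ≈ 12.0 + 24.0*I)
-2*(-49) + (o + 51) = -2*(-49) + ((12 + 24*I) + 51) = -1*(-98) + (63 + 24*I) = 98 + (63 + 24*I) = 161 + 24*I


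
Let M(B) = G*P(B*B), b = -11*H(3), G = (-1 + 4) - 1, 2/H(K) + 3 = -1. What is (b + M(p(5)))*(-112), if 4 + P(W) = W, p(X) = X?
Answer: -5320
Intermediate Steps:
P(W) = -4 + W
H(K) = -½ (H(K) = 2/(-3 - 1) = 2/(-4) = 2*(-¼) = -½)
G = 2 (G = 3 - 1 = 2)
b = 11/2 (b = -11*(-½) = 11/2 ≈ 5.5000)
M(B) = -8 + 2*B² (M(B) = 2*(-4 + B*B) = 2*(-4 + B²) = -8 + 2*B²)
(b + M(p(5)))*(-112) = (11/2 + (-8 + 2*5²))*(-112) = (11/2 + (-8 + 2*25))*(-112) = (11/2 + (-8 + 50))*(-112) = (11/2 + 42)*(-112) = (95/2)*(-112) = -5320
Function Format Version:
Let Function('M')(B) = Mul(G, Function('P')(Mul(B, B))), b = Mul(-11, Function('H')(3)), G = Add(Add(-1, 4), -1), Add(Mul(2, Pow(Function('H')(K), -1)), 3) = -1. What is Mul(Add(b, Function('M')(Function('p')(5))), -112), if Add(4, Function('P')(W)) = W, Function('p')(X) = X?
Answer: -5320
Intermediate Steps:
Function('P')(W) = Add(-4, W)
Function('H')(K) = Rational(-1, 2) (Function('H')(K) = Mul(2, Pow(Add(-3, -1), -1)) = Mul(2, Pow(-4, -1)) = Mul(2, Rational(-1, 4)) = Rational(-1, 2))
G = 2 (G = Add(3, -1) = 2)
b = Rational(11, 2) (b = Mul(-11, Rational(-1, 2)) = Rational(11, 2) ≈ 5.5000)
Function('M')(B) = Add(-8, Mul(2, Pow(B, 2))) (Function('M')(B) = Mul(2, Add(-4, Mul(B, B))) = Mul(2, Add(-4, Pow(B, 2))) = Add(-8, Mul(2, Pow(B, 2))))
Mul(Add(b, Function('M')(Function('p')(5))), -112) = Mul(Add(Rational(11, 2), Add(-8, Mul(2, Pow(5, 2)))), -112) = Mul(Add(Rational(11, 2), Add(-8, Mul(2, 25))), -112) = Mul(Add(Rational(11, 2), Add(-8, 50)), -112) = Mul(Add(Rational(11, 2), 42), -112) = Mul(Rational(95, 2), -112) = -5320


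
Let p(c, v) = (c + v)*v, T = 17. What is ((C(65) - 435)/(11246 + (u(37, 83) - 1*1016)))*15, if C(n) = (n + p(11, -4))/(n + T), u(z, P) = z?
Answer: -534495/841894 ≈ -0.63487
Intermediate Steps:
p(c, v) = v*(c + v)
C(n) = (-28 + n)/(17 + n) (C(n) = (n - 4*(11 - 4))/(n + 17) = (n - 4*7)/(17 + n) = (n - 28)/(17 + n) = (-28 + n)/(17 + n))
((C(65) - 435)/(11246 + (u(37, 83) - 1*1016)))*15 = (((-28 + 65)/(17 + 65) - 435)/(11246 + (37 - 1*1016)))*15 = ((37/82 - 435)/(11246 + (37 - 1016)))*15 = (((1/82)*37 - 435)/(11246 - 979))*15 = ((37/82 - 435)/10267)*15 = -35633/82*1/10267*15 = -35633/841894*15 = -534495/841894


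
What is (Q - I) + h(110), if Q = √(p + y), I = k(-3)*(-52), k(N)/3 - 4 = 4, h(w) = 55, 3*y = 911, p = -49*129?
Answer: 1303 + 2*I*√13539/3 ≈ 1303.0 + 77.572*I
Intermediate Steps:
p = -6321
y = 911/3 (y = (⅓)*911 = 911/3 ≈ 303.67)
k(N) = 24 (k(N) = 12 + 3*4 = 12 + 12 = 24)
I = -1248 (I = 24*(-52) = -1248)
Q = 2*I*√13539/3 (Q = √(-6321 + 911/3) = √(-18052/3) = 2*I*√13539/3 ≈ 77.572*I)
(Q - I) + h(110) = (2*I*√13539/3 - 1*(-1248)) + 55 = (2*I*√13539/3 + 1248) + 55 = (1248 + 2*I*√13539/3) + 55 = 1303 + 2*I*√13539/3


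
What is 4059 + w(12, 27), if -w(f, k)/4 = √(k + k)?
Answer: 4059 - 12*√6 ≈ 4029.6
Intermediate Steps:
w(f, k) = -4*√2*√k (w(f, k) = -4*√(k + k) = -4*√2*√k)
4059 + w(12, 27) = 4059 - 4*√2*√27 = 4059 - 4*√2*3*√3 = 4059 - 12*√6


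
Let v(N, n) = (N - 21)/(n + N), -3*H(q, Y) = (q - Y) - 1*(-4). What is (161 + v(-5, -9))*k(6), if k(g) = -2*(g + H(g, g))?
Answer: -1520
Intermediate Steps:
H(q, Y) = -4/3 - q/3 + Y/3 (H(q, Y) = -((q - Y) - 1*(-4))/3 = -((q - Y) + 4)/3 = -(4 + q - Y)/3 = -4/3 - q/3 + Y/3)
k(g) = 8/3 - 2*g (k(g) = -2*(g + (-4/3 - g/3 + g/3)) = -2*(g - 4/3) = -2*(-4/3 + g) = 8/3 - 2*g)
v(N, n) = (-21 + N)/(N + n)
(161 + v(-5, -9))*k(6) = (161 + (-21 - 5)/(-5 - 9))*(8/3 - 2*6) = (161 - 26/(-14))*(8/3 - 12) = (161 - 1/14*(-26))*(-28/3) = (161 + 13/7)*(-28/3) = (1140/7)*(-28/3) = -1520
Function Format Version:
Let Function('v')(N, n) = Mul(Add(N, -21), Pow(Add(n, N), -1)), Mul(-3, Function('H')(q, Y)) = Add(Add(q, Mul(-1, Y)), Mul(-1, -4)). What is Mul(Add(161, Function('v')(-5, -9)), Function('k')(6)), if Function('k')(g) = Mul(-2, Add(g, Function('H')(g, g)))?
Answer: -1520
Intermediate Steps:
Function('H')(q, Y) = Add(Rational(-4, 3), Mul(Rational(-1, 3), q), Mul(Rational(1, 3), Y)) (Function('H')(q, Y) = Mul(Rational(-1, 3), Add(Add(q, Mul(-1, Y)), Mul(-1, -4))) = Mul(Rational(-1, 3), Add(Add(q, Mul(-1, Y)), 4)) = Mul(Rational(-1, 3), Add(4, q, Mul(-1, Y))) = Add(Rational(-4, 3), Mul(Rational(-1, 3), q), Mul(Rational(1, 3), Y)))
Function('k')(g) = Add(Rational(8, 3), Mul(-2, g)) (Function('k')(g) = Mul(-2, Add(g, Add(Rational(-4, 3), Mul(Rational(-1, 3), g), Mul(Rational(1, 3), g)))) = Mul(-2, Add(g, Rational(-4, 3))) = Mul(-2, Add(Rational(-4, 3), g)) = Add(Rational(8, 3), Mul(-2, g)))
Function('v')(N, n) = Mul(Pow(Add(N, n), -1), Add(-21, N)) (Function('v')(N, n) = Mul(Add(-21, N), Pow(Add(N, n), -1)) = Mul(Pow(Add(N, n), -1), Add(-21, N)))
Mul(Add(161, Function('v')(-5, -9)), Function('k')(6)) = Mul(Add(161, Mul(Pow(Add(-5, -9), -1), Add(-21, -5))), Add(Rational(8, 3), Mul(-2, 6))) = Mul(Add(161, Mul(Pow(-14, -1), -26)), Add(Rational(8, 3), -12)) = Mul(Add(161, Mul(Rational(-1, 14), -26)), Rational(-28, 3)) = Mul(Add(161, Rational(13, 7)), Rational(-28, 3)) = Mul(Rational(1140, 7), Rational(-28, 3)) = -1520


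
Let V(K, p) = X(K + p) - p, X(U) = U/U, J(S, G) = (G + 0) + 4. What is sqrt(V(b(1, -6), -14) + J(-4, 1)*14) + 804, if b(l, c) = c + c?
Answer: 804 + sqrt(85) ≈ 813.22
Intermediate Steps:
J(S, G) = 4 + G (J(S, G) = G + 4 = 4 + G)
X(U) = 1
b(l, c) = 2*c
V(K, p) = 1 - p
sqrt(V(b(1, -6), -14) + J(-4, 1)*14) + 804 = sqrt((1 - 1*(-14)) + (4 + 1)*14) + 804 = sqrt((1 + 14) + 5*14) + 804 = sqrt(15 + 70) + 804 = sqrt(85) + 804 = 804 + sqrt(85)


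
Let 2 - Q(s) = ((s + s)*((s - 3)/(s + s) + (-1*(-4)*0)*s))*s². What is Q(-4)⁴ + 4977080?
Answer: 173873096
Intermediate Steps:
Q(s) = 2 - s²*(-3 + s) (Q(s) = 2 - (s + s)*((s - 3)/(s + s) + (-1*(-4)*0)*s)*s² = 2 - (2*s)*((-3 + s)/((2*s)) + (4*0)*s)*s² = 2 - (2*s)*((-3 + s)*(1/(2*s)) + 0*s)*s² = 2 - (2*s)*((-3 + s)/(2*s) + 0)*s² = 2 - (2*s)*((-3 + s)/(2*s))*s² = 2 - (-3 + s)*s² = 2 - s²*(-3 + s))
Q(-4)⁴ + 4977080 = (2 - 1*(-4)³ + 3*(-4)²)⁴ + 4977080 = (2 - 1*(-64) + 3*16)⁴ + 4977080 = (2 + 64 + 48)⁴ + 4977080 = 114⁴ + 4977080 = 168896016 + 4977080 = 173873096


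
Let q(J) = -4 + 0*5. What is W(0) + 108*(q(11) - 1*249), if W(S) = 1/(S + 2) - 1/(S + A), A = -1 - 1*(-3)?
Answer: -27324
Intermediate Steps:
q(J) = -4 (q(J) = -4 + 0 = -4)
A = 2 (A = -1 + 3 = 2)
W(S) = 0 (W(S) = 1/(S + 2) - 1/(S + 2) = 1/(2 + S) - 1/(2 + S) = 0)
W(0) + 108*(q(11) - 1*249) = 0 + 108*(-4 - 1*249) = 0 + 108*(-4 - 249) = 0 + 108*(-253) = 0 - 27324 = -27324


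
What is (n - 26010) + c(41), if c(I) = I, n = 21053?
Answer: -4916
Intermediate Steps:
(n - 26010) + c(41) = (21053 - 26010) + 41 = -4957 + 41 = -4916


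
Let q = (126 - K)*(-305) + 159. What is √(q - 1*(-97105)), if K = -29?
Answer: √49989 ≈ 223.58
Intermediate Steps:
q = -47116 (q = (126 - 1*(-29))*(-305) + 159 = (126 + 29)*(-305) + 159 = 155*(-305) + 159 = -47275 + 159 = -47116)
√(q - 1*(-97105)) = √(-47116 - 1*(-97105)) = √(-47116 + 97105) = √49989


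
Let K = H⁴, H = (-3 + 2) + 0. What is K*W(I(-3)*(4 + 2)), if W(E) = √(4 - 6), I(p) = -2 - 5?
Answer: I*√2 ≈ 1.4142*I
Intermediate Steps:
I(p) = -7
H = -1 (H = -1 + 0 = -1)
K = 1 (K = (-1)⁴ = 1)
W(E) = I*√2 (W(E) = √(-2) = I*√2)
K*W(I(-3)*(4 + 2)) = 1*(I*√2) = I*√2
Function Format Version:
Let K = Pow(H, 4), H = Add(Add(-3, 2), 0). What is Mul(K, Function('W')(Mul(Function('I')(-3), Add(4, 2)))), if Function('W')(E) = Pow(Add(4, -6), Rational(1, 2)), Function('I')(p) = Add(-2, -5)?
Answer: Mul(I, Pow(2, Rational(1, 2))) ≈ Mul(1.4142, I)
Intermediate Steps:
Function('I')(p) = -7
H = -1 (H = Add(-1, 0) = -1)
K = 1 (K = Pow(-1, 4) = 1)
Function('W')(E) = Mul(I, Pow(2, Rational(1, 2))) (Function('W')(E) = Pow(-2, Rational(1, 2)) = Mul(I, Pow(2, Rational(1, 2))))
Mul(K, Function('W')(Mul(Function('I')(-3), Add(4, 2)))) = Mul(1, Mul(I, Pow(2, Rational(1, 2)))) = Mul(I, Pow(2, Rational(1, 2)))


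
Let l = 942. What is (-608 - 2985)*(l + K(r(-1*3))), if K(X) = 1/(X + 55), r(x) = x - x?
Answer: -186156923/55 ≈ -3.3847e+6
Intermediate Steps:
r(x) = 0
K(X) = 1/(55 + X)
(-608 - 2985)*(l + K(r(-1*3))) = (-608 - 2985)*(942 + 1/(55 + 0)) = -3593*(942 + 1/55) = -3593*51811/55 = -186156923/55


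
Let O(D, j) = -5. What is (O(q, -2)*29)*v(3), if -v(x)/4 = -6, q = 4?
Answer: -3480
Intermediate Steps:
v(x) = 24 (v(x) = -4*(-6) = 24)
(O(q, -2)*29)*v(3) = -5*29*24 = -145*24 = -3480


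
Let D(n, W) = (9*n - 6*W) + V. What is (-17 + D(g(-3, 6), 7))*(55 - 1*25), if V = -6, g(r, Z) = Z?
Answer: -330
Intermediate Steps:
D(n, W) = -6 - 6*W + 9*n (D(n, W) = (9*n - 6*W) - 6 = (-6*W + 9*n) - 6 = -6 - 6*W + 9*n)
(-17 + D(g(-3, 6), 7))*(55 - 1*25) = (-17 + (-6 - 6*7 + 9*6))*(55 - 1*25) = (-17 + (-6 - 42 + 54))*(55 - 25) = (-17 + 6)*30 = -11*30 = -330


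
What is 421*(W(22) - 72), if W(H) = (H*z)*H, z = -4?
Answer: -845368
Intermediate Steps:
W(H) = -4*H**2 (W(H) = (H*(-4))*H = (-4*H)*H = -4*H**2)
421*(W(22) - 72) = 421*(-4*22**2 - 72) = 421*(-4*484 - 72) = 421*(-1936 - 72) = 421*(-2008) = -845368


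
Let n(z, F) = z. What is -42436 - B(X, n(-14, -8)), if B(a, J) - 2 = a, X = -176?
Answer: -42262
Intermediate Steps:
B(a, J) = 2 + a
-42436 - B(X, n(-14, -8)) = -42436 - (2 - 176) = -42436 - 1*(-174) = -42436 + 174 = -42262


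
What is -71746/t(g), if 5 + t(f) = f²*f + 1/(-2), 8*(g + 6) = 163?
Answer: -36733952/1518059 ≈ -24.198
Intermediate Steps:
g = 115/8 (g = -6 + (⅛)*163 = -6 + 163/8 = 115/8 ≈ 14.375)
t(f) = -11/2 + f³ (t(f) = -5 + (f²*f + 1/(-2)) = -5 + (f³ - ½) = -5 + (-½ + f³) = -11/2 + f³)
-71746/t(g) = -71746/(-11/2 + (115/8)³) = -71746/(-11/2 + 1520875/512) = -71746/1518059/512 = -71746*512/1518059 = -36733952/1518059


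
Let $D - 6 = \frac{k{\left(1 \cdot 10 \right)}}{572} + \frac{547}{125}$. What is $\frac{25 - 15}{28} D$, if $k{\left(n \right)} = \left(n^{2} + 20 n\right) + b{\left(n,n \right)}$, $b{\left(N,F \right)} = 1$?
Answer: $\frac{779509}{200200} \approx 3.8937$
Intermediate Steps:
$k{\left(n \right)} = 1 + n^{2} + 20 n$ ($k{\left(n \right)} = \left(n^{2} + 20 n\right) + 1 = 1 + n^{2} + 20 n$)
$D = \frac{779509}{71500}$ ($D = 6 + \left(\frac{1 + \left(1 \cdot 10\right)^{2} + 20 \cdot 1 \cdot 10}{572} + \frac{547}{125}\right) = 6 + \left(\left(1 + 10^{2} + 20 \cdot 10\right) \frac{1}{572} + 547 \cdot \frac{1}{125}\right) = 6 + \left(\left(1 + 100 + 200\right) \frac{1}{572} + \frac{547}{125}\right) = 6 + \left(301 \cdot \frac{1}{572} + \frac{547}{125}\right) = 6 + \left(\frac{301}{572} + \frac{547}{125}\right) = 6 + \frac{350509}{71500} = \frac{779509}{71500} \approx 10.902$)
$\frac{25 - 15}{28} D = \frac{25 - 15}{28} \cdot \frac{779509}{71500} = 10 \cdot \frac{1}{28} \cdot \frac{779509}{71500} = \frac{5}{14} \cdot \frac{779509}{71500} = \frac{779509}{200200}$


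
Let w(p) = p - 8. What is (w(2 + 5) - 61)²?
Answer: 3844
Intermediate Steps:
w(p) = -8 + p
(w(2 + 5) - 61)² = ((-8 + (2 + 5)) - 61)² = ((-8 + 7) - 61)² = (-1 - 61)² = (-62)² = 3844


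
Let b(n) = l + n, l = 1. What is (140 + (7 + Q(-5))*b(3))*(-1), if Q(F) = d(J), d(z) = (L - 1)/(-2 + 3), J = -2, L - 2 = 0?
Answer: -172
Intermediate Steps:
L = 2 (L = 2 + 0 = 2)
d(z) = 1 (d(z) = (2 - 1)/(-2 + 3) = 1/1 = 1*1 = 1)
b(n) = 1 + n
Q(F) = 1
(140 + (7 + Q(-5))*b(3))*(-1) = (140 + (7 + 1)*(1 + 3))*(-1) = (140 + 8*4)*(-1) = (140 + 32)*(-1) = 172*(-1) = -172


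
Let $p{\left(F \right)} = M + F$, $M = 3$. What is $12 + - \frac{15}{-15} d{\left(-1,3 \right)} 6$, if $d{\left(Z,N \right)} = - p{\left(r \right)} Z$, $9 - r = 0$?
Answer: $84$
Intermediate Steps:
$r = 9$ ($r = 9 - 0 = 9 + 0 = 9$)
$p{\left(F \right)} = 3 + F$
$d{\left(Z,N \right)} = - 12 Z$ ($d{\left(Z,N \right)} = - \left(3 + 9\right) Z = - 12 Z$)
$12 + - \frac{15}{-15} d{\left(-1,3 \right)} 6 = 12 + - \frac{15}{-15} \left(-12\right) \left(-1\right) 6 = 12 + \left(-15\right) \left(- \frac{1}{15}\right) 12 \cdot 6 = 12 + 1 \cdot 72 = 12 + 72 = 84$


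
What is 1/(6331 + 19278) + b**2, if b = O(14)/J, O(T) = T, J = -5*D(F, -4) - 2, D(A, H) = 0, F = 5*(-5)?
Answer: 1254842/25609 ≈ 49.000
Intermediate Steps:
F = -25
J = -2 (J = -5*0 - 2 = 0 - 2 = -2)
b = -7 (b = 14/(-2) = 14*(-1/2) = -7)
1/(6331 + 19278) + b**2 = 1/(6331 + 19278) + (-7)**2 = 1/25609 + 49 = 1254842/25609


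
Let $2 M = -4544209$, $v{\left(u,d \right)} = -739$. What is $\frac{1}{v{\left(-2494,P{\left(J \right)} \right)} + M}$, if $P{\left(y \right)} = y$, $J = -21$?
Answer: $- \frac{2}{4545687} \approx -4.3998 \cdot 10^{-7}$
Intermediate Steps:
$M = - \frac{4544209}{2}$ ($M = \frac{1}{2} \left(-4544209\right) = - \frac{4544209}{2} \approx -2.2721 \cdot 10^{6}$)
$\frac{1}{v{\left(-2494,P{\left(J \right)} \right)} + M} = \frac{1}{-739 - \frac{4544209}{2}} = \frac{1}{- \frac{4545687}{2}} = - \frac{2}{4545687}$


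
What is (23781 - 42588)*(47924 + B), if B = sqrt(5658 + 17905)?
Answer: -901306668 - 18807*sqrt(23563) ≈ -9.0419e+8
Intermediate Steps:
B = sqrt(23563) ≈ 153.50
(23781 - 42588)*(47924 + B) = (23781 - 42588)*(47924 + sqrt(23563)) = -18807*(47924 + sqrt(23563)) = -901306668 - 18807*sqrt(23563)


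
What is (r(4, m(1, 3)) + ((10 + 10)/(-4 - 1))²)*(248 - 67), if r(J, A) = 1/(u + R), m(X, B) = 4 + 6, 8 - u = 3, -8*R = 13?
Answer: 79640/27 ≈ 2949.6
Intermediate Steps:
R = -13/8 (R = -⅛*13 = -13/8 ≈ -1.6250)
u = 5 (u = 8 - 1*3 = 8 - 3 = 5)
m(X, B) = 10
r(J, A) = 8/27 (r(J, A) = 1/(5 - 13/8) = 1/(27/8) = 8/27)
(r(4, m(1, 3)) + ((10 + 10)/(-4 - 1))²)*(248 - 67) = (8/27 + ((10 + 10)/(-4 - 1))²)*(248 - 67) = (8/27 + (20/(-5))²)*181 = (8/27 + (20*(-⅕))²)*181 = (8/27 + (-4)²)*181 = (8/27 + 16)*181 = (440/27)*181 = 79640/27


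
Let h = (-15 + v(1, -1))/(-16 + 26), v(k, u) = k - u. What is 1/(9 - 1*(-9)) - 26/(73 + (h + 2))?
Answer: -3943/13266 ≈ -0.29723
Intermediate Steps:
h = -13/10 (h = (-15 + (1 - 1*(-1)))/(-16 + 26) = (-15 + (1 + 1))/10 = (-15 + 2)*(⅒) = -13*⅒ = -13/10 ≈ -1.3000)
1/(9 - 1*(-9)) - 26/(73 + (h + 2)) = 1/(9 - 1*(-9)) - 26/(73 + (-13/10 + 2)) = 1/(9 + 9) - 26/(73 + 7/10) = 1/18 - 26/737/10 = 1/18 - 26*10/737 = 1/18 - 260/737 = -3943/13266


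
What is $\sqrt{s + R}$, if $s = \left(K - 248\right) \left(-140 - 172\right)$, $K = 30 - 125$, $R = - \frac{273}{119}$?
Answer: $\frac{3 \sqrt{3436329}}{17} \approx 327.13$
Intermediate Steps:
$R = - \frac{39}{17}$ ($R = \left(-273\right) \frac{1}{119} = - \frac{39}{17} \approx -2.2941$)
$K = -95$ ($K = 30 - 125 = -95$)
$s = 107016$ ($s = \left(-95 - 248\right) \left(-140 - 172\right) = \left(-343\right) \left(-312\right) = 107016$)
$\sqrt{s + R} = \sqrt{107016 - \frac{39}{17}} = \sqrt{\frac{1819233}{17}} = \frac{3 \sqrt{3436329}}{17}$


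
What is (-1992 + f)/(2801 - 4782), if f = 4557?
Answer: -2565/1981 ≈ -1.2948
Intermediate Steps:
(-1992 + f)/(2801 - 4782) = (-1992 + 4557)/(2801 - 4782) = 2565/(-1981) = 2565*(-1/1981) = -2565/1981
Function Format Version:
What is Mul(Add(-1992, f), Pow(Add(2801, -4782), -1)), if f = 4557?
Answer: Rational(-2565, 1981) ≈ -1.2948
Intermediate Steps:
Mul(Add(-1992, f), Pow(Add(2801, -4782), -1)) = Mul(Add(-1992, 4557), Pow(Add(2801, -4782), -1)) = Mul(2565, Pow(-1981, -1)) = Mul(2565, Rational(-1, 1981)) = Rational(-2565, 1981)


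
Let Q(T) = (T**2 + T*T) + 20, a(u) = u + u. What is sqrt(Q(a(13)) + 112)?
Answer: 2*sqrt(371) ≈ 38.523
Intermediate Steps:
a(u) = 2*u
Q(T) = 20 + 2*T**2 (Q(T) = (T**2 + T**2) + 20 = 2*T**2 + 20 = 20 + 2*T**2)
sqrt(Q(a(13)) + 112) = sqrt((20 + 2*(2*13)**2) + 112) = sqrt((20 + 2*26**2) + 112) = sqrt((20 + 2*676) + 112) = sqrt((20 + 1352) + 112) = sqrt(1372 + 112) = sqrt(1484) = 2*sqrt(371)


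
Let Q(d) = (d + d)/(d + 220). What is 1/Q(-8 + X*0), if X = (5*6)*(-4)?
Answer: -53/4 ≈ -13.250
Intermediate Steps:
X = -120 (X = 30*(-4) = -120)
Q(d) = 2*d/(220 + d) (Q(d) = (2*d)/(220 + d) = 2*d/(220 + d))
1/Q(-8 + X*0) = 1/(2*(-8 - 120*0)/(220 + (-8 - 120*0))) = 1/(2*(-8 + 0)/(220 + (-8 + 0))) = 1/(2*(-8)/(220 - 8)) = 1/(2*(-8)/212) = 1/(2*(-8)*(1/212)) = 1/(-4/53) = -53/4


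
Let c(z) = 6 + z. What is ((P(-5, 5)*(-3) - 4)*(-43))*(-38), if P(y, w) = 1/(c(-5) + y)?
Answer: -10621/2 ≈ -5310.5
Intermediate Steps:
P(y, w) = 1/(1 + y) (P(y, w) = 1/((6 - 5) + y) = 1/(1 + y))
((P(-5, 5)*(-3) - 4)*(-43))*(-38) = ((-3/(1 - 5) - 4)*(-43))*(-38) = ((-3/(-4) - 4)*(-43))*(-38) = ((-¼*(-3) - 4)*(-43))*(-38) = ((¾ - 4)*(-43))*(-38) = -13/4*(-43)*(-38) = (559/4)*(-38) = -10621/2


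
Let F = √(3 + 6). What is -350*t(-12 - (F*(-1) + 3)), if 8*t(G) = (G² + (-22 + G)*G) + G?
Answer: -23625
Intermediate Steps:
F = 3 (F = √9 = 3)
t(G) = G/8 + G²/8 + G*(-22 + G)/8 (t(G) = ((G² + (-22 + G)*G) + G)/8 = ((G² + G*(-22 + G)) + G)/8 = (G + G² + G*(-22 + G))/8 = G/8 + G²/8 + G*(-22 + G)/8)
-350*t(-12 - (F*(-1) + 3)) = -175*(-12 - (3*(-1) + 3))*(-21 + 2*(-12 - (3*(-1) + 3)))/4 = -175*(-12 - (-3 + 3))*(-21 + 2*(-12 - (-3 + 3)))/4 = -175*(-12 - 1*0)*(-21 + 2*(-12 - 1*0))/4 = -175*(-12 + 0)*(-21 + 2*(-12 + 0))/4 = -175*(-12)*(-21 + 2*(-12))/4 = -175*(-12)*(-21 - 24)/4 = -175*(-12)*(-45)/4 = -350*135/2 = -23625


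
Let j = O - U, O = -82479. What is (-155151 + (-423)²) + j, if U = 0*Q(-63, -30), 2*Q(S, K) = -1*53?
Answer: -58701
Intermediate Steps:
Q(S, K) = -53/2 (Q(S, K) = (-1*53)/2 = (½)*(-53) = -53/2)
U = 0 (U = 0*(-53/2) = 0)
j = -82479 (j = -82479 - 1*0 = -82479 + 0 = -82479)
(-155151 + (-423)²) + j = (-155151 + (-423)²) - 82479 = (-155151 + 178929) - 82479 = 23778 - 82479 = -58701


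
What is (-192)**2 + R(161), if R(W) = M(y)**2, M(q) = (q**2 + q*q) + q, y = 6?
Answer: 42948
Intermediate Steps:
M(q) = q + 2*q**2 (M(q) = (q**2 + q**2) + q = 2*q**2 + q = q + 2*q**2)
R(W) = 6084 (R(W) = (6*(1 + 2*6))**2 = (6*(1 + 12))**2 = (6*13)**2 = 78**2 = 6084)
(-192)**2 + R(161) = (-192)**2 + 6084 = 36864 + 6084 = 42948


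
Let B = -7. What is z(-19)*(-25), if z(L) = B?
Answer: 175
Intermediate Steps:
z(L) = -7
z(-19)*(-25) = -7*(-25) = 175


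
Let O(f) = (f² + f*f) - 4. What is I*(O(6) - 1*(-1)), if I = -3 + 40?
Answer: 2553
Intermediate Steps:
O(f) = -4 + 2*f² (O(f) = (f² + f²) - 4 = 2*f² - 4 = -4 + 2*f²)
I = 37
I*(O(6) - 1*(-1)) = 37*((-4 + 2*6²) - 1*(-1)) = 37*((-4 + 2*36) + 1) = 37*((-4 + 72) + 1) = 37*(68 + 1) = 37*69 = 2553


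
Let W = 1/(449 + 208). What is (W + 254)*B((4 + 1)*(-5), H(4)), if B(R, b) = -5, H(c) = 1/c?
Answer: -834395/657 ≈ -1270.0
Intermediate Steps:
H(c) = 1/c
W = 1/657 ≈ 0.0015221
(W + 254)*B((4 + 1)*(-5), H(4)) = (1/657 + 254)*(-5) = (166879/657)*(-5) = -834395/657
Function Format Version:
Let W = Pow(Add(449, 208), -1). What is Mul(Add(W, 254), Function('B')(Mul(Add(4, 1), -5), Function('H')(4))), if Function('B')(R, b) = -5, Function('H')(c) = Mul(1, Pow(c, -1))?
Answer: Rational(-834395, 657) ≈ -1270.0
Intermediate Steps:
Function('H')(c) = Pow(c, -1)
W = Rational(1, 657) (W = Pow(657, -1) = Rational(1, 657) ≈ 0.0015221)
Mul(Add(W, 254), Function('B')(Mul(Add(4, 1), -5), Function('H')(4))) = Mul(Add(Rational(1, 657), 254), -5) = Mul(Rational(166879, 657), -5) = Rational(-834395, 657)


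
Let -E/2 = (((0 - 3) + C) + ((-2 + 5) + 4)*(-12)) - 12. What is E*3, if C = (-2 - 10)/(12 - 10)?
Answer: 630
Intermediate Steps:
C = -6 (C = -12/2 = -12*½ = -6)
E = 210 (E = -2*((((0 - 3) - 6) + ((-2 + 5) + 4)*(-12)) - 12) = -2*(((-3 - 6) + (3 + 4)*(-12)) - 12) = -2*((-9 + 7*(-12)) - 12) = -2*((-9 - 84) - 12) = -2*(-93 - 12) = -2*(-105) = 210)
E*3 = 210*3 = 630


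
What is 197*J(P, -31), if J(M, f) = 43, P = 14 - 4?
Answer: 8471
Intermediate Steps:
P = 10
197*J(P, -31) = 197*43 = 8471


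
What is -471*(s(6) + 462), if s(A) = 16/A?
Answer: -218858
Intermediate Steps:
-471*(s(6) + 462) = -471*(16/6 + 462) = -471*(16*(1/6) + 462) = -471*(8/3 + 462) = -471*1394/3 = -218858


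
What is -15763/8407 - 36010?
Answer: -302751833/8407 ≈ -36012.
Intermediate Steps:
-15763/8407 - 36010 = -302751833/8407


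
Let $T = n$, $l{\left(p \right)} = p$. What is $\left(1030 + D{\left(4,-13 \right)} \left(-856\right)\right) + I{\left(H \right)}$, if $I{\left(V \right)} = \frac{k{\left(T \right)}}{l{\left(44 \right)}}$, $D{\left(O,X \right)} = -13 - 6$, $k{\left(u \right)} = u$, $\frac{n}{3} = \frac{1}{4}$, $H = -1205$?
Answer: $\frac{3043747}{176} \approx 17294.0$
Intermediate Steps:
$n = \frac{3}{4} \approx 0.75$
$T = \frac{3}{4} \approx 0.75$
$D{\left(O,X \right)} = -19$ ($D{\left(O,X \right)} = -13 - 6 = -19$)
$I{\left(V \right)} = \frac{3}{176}$ ($I{\left(V \right)} = \frac{3}{4 \cdot 44} = \frac{3}{4} \cdot \frac{1}{44} = \frac{3}{176}$)
$\left(1030 + D{\left(4,-13 \right)} \left(-856\right)\right) + I{\left(H \right)} = \left(1030 - -16264\right) + \frac{3}{176} = \left(1030 + 16264\right) + \frac{3}{176} = 17294 + \frac{3}{176} = \frac{3043747}{176}$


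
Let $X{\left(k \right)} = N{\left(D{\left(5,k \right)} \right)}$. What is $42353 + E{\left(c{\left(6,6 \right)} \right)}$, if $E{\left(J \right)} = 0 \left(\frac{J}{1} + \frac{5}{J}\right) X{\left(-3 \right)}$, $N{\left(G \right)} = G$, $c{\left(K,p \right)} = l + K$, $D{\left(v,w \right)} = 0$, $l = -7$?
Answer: $42353$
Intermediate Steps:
$c{\left(K,p \right)} = -7 + K$
$X{\left(k \right)} = 0$
$E{\left(J \right)} = 0$ ($E{\left(J \right)} = 0 \left(\frac{J}{1} + \frac{5}{J}\right) 0 = 0 \left(J 1 + \frac{5}{J}\right) 0 = 0 \left(J + \frac{5}{J}\right) 0 = 0 \cdot 0 = 0$)
$42353 + E{\left(c{\left(6,6 \right)} \right)} = 42353 + 0 = 42353$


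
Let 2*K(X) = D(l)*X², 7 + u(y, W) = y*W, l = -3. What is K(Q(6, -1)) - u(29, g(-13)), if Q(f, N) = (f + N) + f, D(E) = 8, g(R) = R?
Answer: 868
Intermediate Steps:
u(y, W) = -7 + W*y (u(y, W) = -7 + y*W = -7 + W*y)
Q(f, N) = N + 2*f (Q(f, N) = (N + f) + f = N + 2*f)
K(X) = 4*X² (K(X) = (8*X²)/2 = 4*X²)
K(Q(6, -1)) - u(29, g(-13)) = 4*(-1 + 2*6)² - (-7 - 13*29) = 4*(-1 + 12)² - (-7 - 377) = 4*11² - 1*(-384) = 4*121 + 384 = 484 + 384 = 868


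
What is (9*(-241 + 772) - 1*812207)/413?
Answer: -807428/413 ≈ -1955.0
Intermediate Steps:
(9*(-241 + 772) - 1*812207)/413 = (9*531 - 812207)*(1/413) = (4779 - 812207)*(1/413) = -807428*1/413 = -807428/413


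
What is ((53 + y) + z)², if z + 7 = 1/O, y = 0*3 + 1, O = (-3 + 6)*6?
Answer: 717409/324 ≈ 2214.2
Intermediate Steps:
O = 18 (O = 3*6 = 18)
y = 1 (y = 0 + 1 = 1)
z = -125/18 (z = -7 + 1/18 = -125/18 ≈ -6.9444)
((53 + y) + z)² = ((53 + 1) - 125/18)² = (54 - 125/18)² = (847/18)² = 717409/324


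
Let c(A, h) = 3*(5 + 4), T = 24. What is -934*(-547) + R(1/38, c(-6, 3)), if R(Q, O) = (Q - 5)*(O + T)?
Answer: 19404485/38 ≈ 5.1064e+5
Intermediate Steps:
c(A, h) = 27 (c(A, h) = 3*9 = 27)
R(Q, O) = (-5 + Q)*(24 + O) (R(Q, O) = (Q - 5)*(O + 24) = (-5 + Q)*(24 + O))
-934*(-547) + R(1/38, c(-6, 3)) = -934*(-547) + (-120 - 5*27 + 24/38 + 27/38) = 510898 + (-120 - 135 + 24*(1/38) + 27*(1/38)) = 510898 + (-120 - 135 + 12/19 + 27/38) = 510898 - 9639/38 = 19404485/38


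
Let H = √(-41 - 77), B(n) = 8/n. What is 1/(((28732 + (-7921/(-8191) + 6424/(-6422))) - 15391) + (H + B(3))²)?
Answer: -236711709*I/(-3131714334922*I + 1262462448*√118) ≈ 7.5584e-5 - 3.3098e-7*I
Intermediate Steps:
H = I*√118 (H = √(-118) = I*√118 ≈ 10.863*I)
1/(((28732 + (-7921/(-8191) + 6424/(-6422))) - 15391) + (H + B(3))²) = 1/(((28732 + (-7921/(-8191) + 6424/(-6422))) - 15391) + (I*√118 + 8/3)²) = 1/(((28732 + (-7921*(-1/8191) + 6424*(-1/6422))) - 15391) + (I*√118 + 8*(⅓))²) = 1/(((28732 + (7921/8191 - 3212/3211)) - 15391) + (I*√118 + 8/3)²) = 1/(((28732 - 875161/26301301) - 15391) + (8/3 + I*√118)²) = 1/((755688105171/26301301 - 15391) + (8/3 + I*√118)²) = 1/(350884781480/26301301 + (8/3 + I*√118)²)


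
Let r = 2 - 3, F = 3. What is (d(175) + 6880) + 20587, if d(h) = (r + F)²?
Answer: 27471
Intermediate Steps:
r = -1
d(h) = 4 (d(h) = (-1 + 3)² = 2² = 4)
(d(175) + 6880) + 20587 = (4 + 6880) + 20587 = 6884 + 20587 = 27471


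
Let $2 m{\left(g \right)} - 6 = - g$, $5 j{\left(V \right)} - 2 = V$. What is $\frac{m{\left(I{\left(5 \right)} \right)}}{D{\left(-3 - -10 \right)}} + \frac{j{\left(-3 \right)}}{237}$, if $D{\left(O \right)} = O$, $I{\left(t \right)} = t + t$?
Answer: $- \frac{2377}{8295} \approx -0.28656$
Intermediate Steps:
$I{\left(t \right)} = 2 t$
$j{\left(V \right)} = \frac{2}{5} + \frac{V}{5}$
$m{\left(g \right)} = 3 - \frac{g}{2}$ ($m{\left(g \right)} = 3 + \frac{\left(-1\right) g}{2} = 3 - \frac{g}{2}$)
$\frac{m{\left(I{\left(5 \right)} \right)}}{D{\left(-3 - -10 \right)}} + \frac{j{\left(-3 \right)}}{237} = \frac{3 - \frac{2 \cdot 5}{2}}{-3 - -10} + \frac{\frac{2}{5} + \frac{1}{5} \left(-3\right)}{237} = \frac{3 - 5}{-3 + 10} + \left(\frac{2}{5} - \frac{3}{5}\right) \frac{1}{237} = \frac{3 - 5}{7} - \frac{1}{1185} = \left(-2\right) \frac{1}{7} - \frac{1}{1185} = - \frac{2}{7} - \frac{1}{1185} = - \frac{2377}{8295}$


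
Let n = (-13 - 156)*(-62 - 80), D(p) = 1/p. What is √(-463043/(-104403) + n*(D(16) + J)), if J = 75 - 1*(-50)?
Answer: √523418099049460446/417612 ≈ 1732.4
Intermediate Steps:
J = 125 (J = 75 + 50 = 125)
n = 23998 (n = -169*(-142) = 23998)
√(-463043/(-104403) + n*(D(16) + J)) = √(-463043/(-104403) + 23998*(1/16 + 125)) = √(-463043*(-1/104403) + 23998*(1/16 + 125)) = √(463043/104403 + 23998*(2001/16)) = √(463043/104403 + 24009999/8) = √(2506719629941/835224) = √523418099049460446/417612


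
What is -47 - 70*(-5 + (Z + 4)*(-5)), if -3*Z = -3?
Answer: 2053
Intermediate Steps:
Z = 1 (Z = -1/3*(-3) = 1)
-47 - 70*(-5 + (Z + 4)*(-5)) = -47 - 70*(-5 + (1 + 4)*(-5)) = -47 - 70*(-5 + 5*(-5)) = -47 - 70*(-5 - 25) = -47 - 70*(-30) = -47 + 2100 = 2053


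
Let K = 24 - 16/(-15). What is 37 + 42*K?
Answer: 5449/5 ≈ 1089.8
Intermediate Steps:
K = 376/15 (K = 24 - 16*(-1)/15 = 24 - 1*(-16/15) = 24 + 16/15 = 376/15 ≈ 25.067)
37 + 42*K = 37 + 42*(376/15) = 37 + 5264/5 = 5449/5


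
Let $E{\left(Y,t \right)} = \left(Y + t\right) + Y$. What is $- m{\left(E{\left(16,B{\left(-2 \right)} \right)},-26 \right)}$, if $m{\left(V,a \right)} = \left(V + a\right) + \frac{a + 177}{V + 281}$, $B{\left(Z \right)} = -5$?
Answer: $- \frac{459}{308} \approx -1.4903$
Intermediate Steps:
$E{\left(Y,t \right)} = t + 2 Y$
$m{\left(V,a \right)} = V + a + \frac{177 + a}{281 + V}$ ($m{\left(V,a \right)} = \left(V + a\right) + \frac{177 + a}{281 + V} = V + a + \frac{177 + a}{281 + V}$)
$- m{\left(E{\left(16,B{\left(-2 \right)} \right)},-26 \right)} = - \frac{177 + \left(-5 + 2 \cdot 16\right)^{2} + 281 \left(-5 + 2 \cdot 16\right) + 282 \left(-26\right) + \left(-5 + 2 \cdot 16\right) \left(-26\right)}{281 + \left(-5 + 2 \cdot 16\right)} = - \frac{177 + \left(-5 + 32\right)^{2} + 281 \left(-5 + 32\right) - 7332 + \left(-5 + 32\right) \left(-26\right)}{281 + \left(-5 + 32\right)} = - \frac{177 + 27^{2} + 281 \cdot 27 - 7332 + 27 \left(-26\right)}{281 + 27} = - \frac{177 + 729 + 7587 - 7332 - 702}{308} = - \frac{459}{308}$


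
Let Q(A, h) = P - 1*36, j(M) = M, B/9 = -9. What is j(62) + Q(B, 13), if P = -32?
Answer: -6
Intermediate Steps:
B = -81 (B = 9*(-9) = -81)
Q(A, h) = -68 (Q(A, h) = -32 - 1*36 = -32 - 36 = -68)
j(62) + Q(B, 13) = 62 - 68 = -6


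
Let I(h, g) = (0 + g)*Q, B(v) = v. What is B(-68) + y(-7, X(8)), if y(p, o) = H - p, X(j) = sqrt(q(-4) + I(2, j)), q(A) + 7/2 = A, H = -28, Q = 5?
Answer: -89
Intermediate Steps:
q(A) = -7/2 + A
I(h, g) = 5*g (I(h, g) = (0 + g)*5 = g*5 = 5*g)
X(j) = sqrt(-15/2 + 5*j) (X(j) = sqrt((-7/2 - 4) + 5*j) = sqrt(-15/2 + 5*j))
y(p, o) = -28 - p
B(-68) + y(-7, X(8)) = -68 + (-28 - 1*(-7)) = -68 + (-28 + 7) = -68 - 21 = -89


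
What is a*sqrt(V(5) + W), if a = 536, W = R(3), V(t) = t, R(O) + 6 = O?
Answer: 536*sqrt(2) ≈ 758.02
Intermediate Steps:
R(O) = -6 + O
W = -3 (W = -6 + 3 = -3)
a*sqrt(V(5) + W) = 536*sqrt(5 - 3) = 536*sqrt(2)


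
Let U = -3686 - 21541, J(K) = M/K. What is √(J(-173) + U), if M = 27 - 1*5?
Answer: I*√755022689/173 ≈ 158.83*I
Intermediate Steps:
M = 22 (M = 27 - 5 = 22)
J(K) = 22/K
U = -25227
√(J(-173) + U) = √(22/(-173) - 25227) = √(22*(-1/173) - 25227) = √(-22/173 - 25227) = √(-4364293/173) = I*√755022689/173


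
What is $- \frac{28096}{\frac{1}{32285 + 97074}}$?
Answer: $-3634470464$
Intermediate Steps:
$- \frac{28096}{\frac{1}{32285 + 97074}} = - \frac{28096}{\frac{1}{129359}} = - 28096 \frac{1}{\frac{1}{129359}} = \left(-28096\right) 129359 = -3634470464$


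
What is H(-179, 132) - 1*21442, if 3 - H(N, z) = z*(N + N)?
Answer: 25817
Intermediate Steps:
H(N, z) = 3 - 2*N*z (H(N, z) = 3 - z*(N + N) = 3 - z*2*N = 3 - 2*N*z)
H(-179, 132) - 1*21442 = (3 - 2*(-179)*132) - 1*21442 = (3 + 47256) - 21442 = 47259 - 21442 = 25817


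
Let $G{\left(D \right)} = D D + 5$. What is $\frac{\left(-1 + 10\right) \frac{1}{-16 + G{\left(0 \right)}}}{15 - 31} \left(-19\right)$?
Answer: $- \frac{171}{176} \approx -0.97159$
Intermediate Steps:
$G{\left(D \right)} = 5 + D^{2}$ ($G{\left(D \right)} = D^{2} + 5 = 5 + D^{2}$)
$\frac{\left(-1 + 10\right) \frac{1}{-16 + G{\left(0 \right)}}}{15 - 31} \left(-19\right) = \frac{\left(-1 + 10\right) \frac{1}{-16 + \left(5 + 0^{2}\right)}}{15 - 31} \left(-19\right) = \frac{9 \frac{1}{-16 + \left(5 + 0\right)}}{-16} \left(-19\right) = \frac{9}{-16 + 5} \left(- \frac{1}{16}\right) \left(-19\right) = \frac{9}{-11} \left(- \frac{1}{16}\right) \left(-19\right) = 9 \left(- \frac{1}{11}\right) \left(- \frac{1}{16}\right) \left(-19\right) = \left(- \frac{9}{11}\right) \left(- \frac{1}{16}\right) \left(-19\right) = \frac{9}{176} \left(-19\right) = - \frac{171}{176}$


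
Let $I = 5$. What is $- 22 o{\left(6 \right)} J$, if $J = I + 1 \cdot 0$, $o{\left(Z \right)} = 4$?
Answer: $-440$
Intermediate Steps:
$J = 5$ ($J = 5 + 1 \cdot 0 = 5 + 0 = 5$)
$- 22 o{\left(6 \right)} J = \left(-22\right) 4 \cdot 5 = \left(-88\right) 5 = -440$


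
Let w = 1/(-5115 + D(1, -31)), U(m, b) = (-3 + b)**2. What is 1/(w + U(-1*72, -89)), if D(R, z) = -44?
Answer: 5159/43665775 ≈ 0.00011815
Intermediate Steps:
w = -1/5159 (w = 1/(-5115 - 44) = 1/(-5159) = -1/5159 ≈ -0.00019384)
1/(w + U(-1*72, -89)) = 1/(-1/5159 + (-3 - 89)**2) = 1/(-1/5159 + (-92)**2) = 1/(-1/5159 + 8464) = 1/(43665775/5159) = 5159/43665775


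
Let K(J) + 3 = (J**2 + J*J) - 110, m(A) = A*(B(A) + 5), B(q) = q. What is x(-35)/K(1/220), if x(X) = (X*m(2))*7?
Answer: 11858000/390657 ≈ 30.354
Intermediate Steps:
m(A) = A*(5 + A) (m(A) = A*(A + 5) = A*(5 + A))
K(J) = -113 + 2*J**2 (K(J) = -3 + ((J**2 + J*J) - 110) = -3 + ((J**2 + J**2) - 110) = -3 + (2*J**2 - 110) = -3 + (-110 + 2*J**2) = -113 + 2*J**2)
x(X) = 98*X (x(X) = (X*(2*(5 + 2)))*7 = (X*(2*7))*7 = (X*14)*7 = (14*X)*7 = 98*X)
x(-35)/K(1/220) = (98*(-35))/(-113 + 2*(1/220)**2) = -3430/(-113 + 2*(1/220)**2) = -3430/(-113 + 2*(1/48400)) = -3430/(-113 + 1/24200) = -3430/(-2734599/24200) = -3430*(-24200/2734599) = 11858000/390657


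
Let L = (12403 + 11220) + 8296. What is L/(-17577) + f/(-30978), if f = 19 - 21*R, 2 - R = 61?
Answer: -56161036/30250017 ≈ -1.8566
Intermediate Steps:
R = -59 (R = 2 - 1*61 = 2 - 61 = -59)
L = 31919 (L = 23623 + 8296 = 31919)
f = 1258 (f = 19 - 21*(-59) = 19 + 1239 = 1258)
L/(-17577) + f/(-30978) = 31919/(-17577) + 1258/(-30978) = 31919*(-1/17577) + 1258*(-1/30978) = -31919/17577 - 629/15489 = -56161036/30250017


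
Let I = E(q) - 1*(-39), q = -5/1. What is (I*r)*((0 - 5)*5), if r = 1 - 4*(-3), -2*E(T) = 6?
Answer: -11700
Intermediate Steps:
q = -5 (q = -5*1 = -5)
E(T) = -3 (E(T) = -½*6 = -3)
I = 36 (I = -3 - 1*(-39) = -3 + 39 = 36)
r = 13 (r = 1 + 12 = 13)
(I*r)*((0 - 5)*5) = (36*13)*((0 - 5)*5) = 468*(-5*5) = 468*(-25) = -11700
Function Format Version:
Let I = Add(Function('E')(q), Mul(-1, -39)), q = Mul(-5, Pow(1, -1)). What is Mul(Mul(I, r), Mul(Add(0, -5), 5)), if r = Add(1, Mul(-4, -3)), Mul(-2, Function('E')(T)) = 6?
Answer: -11700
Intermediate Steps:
q = -5 (q = Mul(-5, 1) = -5)
Function('E')(T) = -3 (Function('E')(T) = Mul(Rational(-1, 2), 6) = -3)
I = 36 (I = Add(-3, Mul(-1, -39)) = Add(-3, 39) = 36)
r = 13 (r = Add(1, 12) = 13)
Mul(Mul(I, r), Mul(Add(0, -5), 5)) = Mul(Mul(36, 13), Mul(Add(0, -5), 5)) = Mul(468, Mul(-5, 5)) = Mul(468, -25) = -11700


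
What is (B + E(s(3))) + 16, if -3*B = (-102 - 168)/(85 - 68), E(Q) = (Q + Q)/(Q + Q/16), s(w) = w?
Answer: 394/17 ≈ 23.176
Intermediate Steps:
E(Q) = 32/17 (E(Q) = (2*Q)/(Q + Q*(1/16)) = (2*Q)/(Q + Q/16) = (2*Q)/((17*Q/16)) = (2*Q)*(16/(17*Q)) = 32/17)
B = 90/17 (B = -(-102 - 168)/(3*(85 - 68)) = -(-90)/17 = -⅓*(-270/17) = 90/17 ≈ 5.2941)
(B + E(s(3))) + 16 = (90/17 + 32/17) + 16 = 122/17 + 16 = 394/17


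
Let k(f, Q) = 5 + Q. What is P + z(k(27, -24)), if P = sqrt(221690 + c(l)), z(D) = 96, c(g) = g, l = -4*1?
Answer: 96 + sqrt(221686) ≈ 566.84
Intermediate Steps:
l = -4
P = sqrt(221686) (P = sqrt(221690 - 4) = sqrt(221686) ≈ 470.84)
P + z(k(27, -24)) = sqrt(221686) + 96 = 96 + sqrt(221686)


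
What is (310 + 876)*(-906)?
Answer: -1074516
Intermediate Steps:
(310 + 876)*(-906) = 1186*(-906) = -1074516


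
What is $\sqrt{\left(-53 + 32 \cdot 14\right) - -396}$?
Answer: $\sqrt{791} \approx 28.125$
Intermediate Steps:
$\sqrt{\left(-53 + 32 \cdot 14\right) - -396} = \sqrt{\left(-53 + 448\right) + 396} = \sqrt{395 + 396} = \sqrt{791}$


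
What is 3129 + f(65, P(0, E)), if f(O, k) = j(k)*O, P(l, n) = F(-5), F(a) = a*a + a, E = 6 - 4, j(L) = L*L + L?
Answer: 30429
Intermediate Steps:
j(L) = L + L² (j(L) = L² + L = L + L²)
E = 2
F(a) = a + a² (F(a) = a² + a = a + a²)
P(l, n) = 20 (P(l, n) = -5*(1 - 5) = -5*(-4) = 20)
f(O, k) = O*k*(1 + k) (f(O, k) = (k*(1 + k))*O = O*k*(1 + k))
3129 + f(65, P(0, E)) = 3129 + 65*20*(1 + 20) = 3129 + 65*20*21 = 3129 + 27300 = 30429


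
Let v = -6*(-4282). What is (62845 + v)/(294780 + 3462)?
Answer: 88537/298242 ≈ 0.29686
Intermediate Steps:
v = 25692
(62845 + v)/(294780 + 3462) = (62845 + 25692)/(294780 + 3462) = 88537/298242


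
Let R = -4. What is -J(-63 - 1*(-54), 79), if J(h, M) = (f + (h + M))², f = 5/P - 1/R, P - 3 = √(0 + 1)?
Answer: -20449/4 ≈ -5112.3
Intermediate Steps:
P = 4 (P = 3 + √(0 + 1) = 3 + √1 = 3 + 1 = 4)
f = 3/2 (f = 5/4 - 1/(-4) = 5*(¼) - 1*(-¼) = 5/4 + ¼ = 3/2 ≈ 1.5000)
J(h, M) = (3/2 + M + h)² (J(h, M) = (3/2 + (h + M))² = (3/2 + (M + h))² = (3/2 + M + h)²)
-J(-63 - 1*(-54), 79) = -(3 + 2*79 + 2*(-63 - 1*(-54)))²/4 = -(3 + 158 + 2*(-63 + 54))²/4 = -(3 + 158 + 2*(-9))²/4 = -(3 + 158 - 18)²/4 = -143²/4 = -20449/4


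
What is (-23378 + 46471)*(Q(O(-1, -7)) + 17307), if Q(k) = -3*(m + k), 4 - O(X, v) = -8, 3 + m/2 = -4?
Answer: 399809109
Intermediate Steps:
m = -14 (m = -6 + 2*(-4) = -6 - 8 = -14)
O(X, v) = 12 (O(X, v) = 4 - 1*(-8) = 4 + 8 = 12)
Q(k) = 42 - 3*k (Q(k) = -3*(-14 + k) = 42 - 3*k)
(-23378 + 46471)*(Q(O(-1, -7)) + 17307) = (-23378 + 46471)*((42 - 3*12) + 17307) = 23093*((42 - 36) + 17307) = 23093*(6 + 17307) = 23093*17313 = 399809109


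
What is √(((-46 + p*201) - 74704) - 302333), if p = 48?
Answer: I*√367435 ≈ 606.16*I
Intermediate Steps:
√(((-46 + p*201) - 74704) - 302333) = √(((-46 + 48*201) - 74704) - 302333) = √(((-46 + 9648) - 74704) - 302333) = √((9602 - 74704) - 302333) = √(-65102 - 302333) = √(-367435) = I*√367435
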